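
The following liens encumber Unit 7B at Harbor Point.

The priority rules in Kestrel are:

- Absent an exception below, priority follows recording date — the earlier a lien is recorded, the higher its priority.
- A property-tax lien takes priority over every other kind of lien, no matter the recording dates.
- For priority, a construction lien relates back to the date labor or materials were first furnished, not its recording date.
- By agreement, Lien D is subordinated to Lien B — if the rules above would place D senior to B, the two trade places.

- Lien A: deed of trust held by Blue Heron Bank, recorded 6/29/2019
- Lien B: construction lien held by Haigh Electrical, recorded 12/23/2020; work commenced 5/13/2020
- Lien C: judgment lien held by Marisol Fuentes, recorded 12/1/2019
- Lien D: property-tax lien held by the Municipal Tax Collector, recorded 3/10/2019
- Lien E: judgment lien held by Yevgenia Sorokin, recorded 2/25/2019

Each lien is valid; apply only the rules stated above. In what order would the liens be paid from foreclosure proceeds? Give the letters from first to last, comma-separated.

B, E, A, C, D

First, effective dates: B's effective date is 5/13/2020, when work began.
D, as a property-tax lien, has superpriority and ranks first.
The other liens, earliest effective date first: E (2/25/2019), A (6/29/2019), C (12/1/2019), B (5/13/2020).
Because D would otherwise rank above B, the subordination swaps them.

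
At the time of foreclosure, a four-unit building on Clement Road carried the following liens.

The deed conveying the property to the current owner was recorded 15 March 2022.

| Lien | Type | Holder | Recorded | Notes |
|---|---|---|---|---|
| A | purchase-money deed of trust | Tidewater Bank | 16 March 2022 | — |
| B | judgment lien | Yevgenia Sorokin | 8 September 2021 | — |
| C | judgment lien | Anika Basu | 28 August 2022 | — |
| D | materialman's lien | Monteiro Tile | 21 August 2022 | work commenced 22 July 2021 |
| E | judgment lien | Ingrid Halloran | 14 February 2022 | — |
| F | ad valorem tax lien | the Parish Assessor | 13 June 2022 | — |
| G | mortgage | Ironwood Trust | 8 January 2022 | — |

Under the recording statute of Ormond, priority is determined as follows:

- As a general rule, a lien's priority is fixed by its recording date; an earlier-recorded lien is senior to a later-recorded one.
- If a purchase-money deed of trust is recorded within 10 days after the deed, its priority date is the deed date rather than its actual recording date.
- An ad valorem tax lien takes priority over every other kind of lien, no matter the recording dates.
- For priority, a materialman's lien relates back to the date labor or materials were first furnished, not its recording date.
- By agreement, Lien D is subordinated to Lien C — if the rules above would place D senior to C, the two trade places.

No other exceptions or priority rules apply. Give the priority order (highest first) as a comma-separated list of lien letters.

First, effective dates: A's effective date is the deed date, 15 March 2022; D's effective date is 22 July 2021, when work began.
F, as an ad valorem tax lien, has superpriority and ranks first.
Remaining liens by effective date: D (22 July 2021), B (8 September 2021), G (8 January 2022), E (14 February 2022), A (15 March 2022), C (28 August 2022).
D would otherwise be senior to C, so under the subordination agreement D and C exchange positions.

F, C, B, G, E, A, D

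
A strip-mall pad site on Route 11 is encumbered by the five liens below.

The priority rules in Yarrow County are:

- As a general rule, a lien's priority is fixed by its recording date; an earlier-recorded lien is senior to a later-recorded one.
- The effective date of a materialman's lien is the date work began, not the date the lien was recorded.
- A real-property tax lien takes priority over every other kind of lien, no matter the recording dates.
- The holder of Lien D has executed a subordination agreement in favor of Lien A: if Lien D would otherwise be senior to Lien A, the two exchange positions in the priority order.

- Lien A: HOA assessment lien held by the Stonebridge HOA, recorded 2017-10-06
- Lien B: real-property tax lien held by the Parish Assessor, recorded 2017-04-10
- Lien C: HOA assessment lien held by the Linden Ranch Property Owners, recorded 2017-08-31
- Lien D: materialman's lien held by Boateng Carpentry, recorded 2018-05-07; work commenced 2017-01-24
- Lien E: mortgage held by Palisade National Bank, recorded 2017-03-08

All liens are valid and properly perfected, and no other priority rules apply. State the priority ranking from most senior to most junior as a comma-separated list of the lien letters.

Effective dates after the stated exceptions: D's effective date is 2017-01-24, when work began.
B is a real-property tax lien, so it outranks all other liens regardless of date.
Ordering the rest by effective date: D (2017-01-24), E (2017-03-08), C (2017-08-31), A (2017-10-06).
Because D would otherwise rank above A, the subordination swaps them.

B, A, E, C, D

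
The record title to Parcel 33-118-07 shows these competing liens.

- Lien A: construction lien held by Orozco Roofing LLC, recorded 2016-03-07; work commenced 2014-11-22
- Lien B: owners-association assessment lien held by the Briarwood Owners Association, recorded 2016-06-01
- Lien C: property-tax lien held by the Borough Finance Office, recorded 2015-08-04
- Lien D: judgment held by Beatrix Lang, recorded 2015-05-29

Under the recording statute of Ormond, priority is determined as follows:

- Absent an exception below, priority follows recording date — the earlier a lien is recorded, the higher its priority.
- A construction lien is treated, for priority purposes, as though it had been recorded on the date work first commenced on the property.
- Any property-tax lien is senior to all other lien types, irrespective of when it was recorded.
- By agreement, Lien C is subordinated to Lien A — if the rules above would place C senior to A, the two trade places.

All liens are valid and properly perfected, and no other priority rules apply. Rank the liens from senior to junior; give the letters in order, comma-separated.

Effective dates after the stated exceptions: A is treated as recorded 2014-11-22, the work-commencement date.
C is a property-tax lien and takes priority over every other lien.
Among the remaining liens, by effective date: A (2014-11-22), D (2015-05-29), B (2016-06-01).
Because C would otherwise rank above A, the subordination swaps them.

A, C, D, B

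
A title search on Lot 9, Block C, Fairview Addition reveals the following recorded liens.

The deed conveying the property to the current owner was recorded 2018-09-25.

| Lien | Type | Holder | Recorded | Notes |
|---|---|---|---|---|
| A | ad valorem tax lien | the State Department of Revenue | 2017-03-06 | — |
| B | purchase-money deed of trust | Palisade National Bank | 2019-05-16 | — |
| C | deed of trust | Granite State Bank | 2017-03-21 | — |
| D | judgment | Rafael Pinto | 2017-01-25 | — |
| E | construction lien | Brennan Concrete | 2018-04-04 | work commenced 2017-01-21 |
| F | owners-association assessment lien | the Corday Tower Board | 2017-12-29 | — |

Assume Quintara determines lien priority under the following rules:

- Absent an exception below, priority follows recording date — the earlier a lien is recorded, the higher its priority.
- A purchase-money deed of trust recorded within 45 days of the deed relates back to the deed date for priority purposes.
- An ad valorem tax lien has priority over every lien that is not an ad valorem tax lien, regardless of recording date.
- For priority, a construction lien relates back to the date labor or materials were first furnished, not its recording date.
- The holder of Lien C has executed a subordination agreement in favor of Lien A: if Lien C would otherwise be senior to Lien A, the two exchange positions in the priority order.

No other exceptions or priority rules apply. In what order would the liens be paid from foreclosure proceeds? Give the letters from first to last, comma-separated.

A, E, D, C, F, B

First, effective dates: B was recorded 233 days after the deed, outside the 45-day window, so it keeps its recording date; E is treated as recorded 2017-01-21, the work-commencement date.
A is an ad valorem tax lien, so it outranks all other liens regardless of date.
Among the remaining liens, by effective date: E (2017-01-21), D (2017-01-25), C (2017-03-21), F (2017-12-29), B (2019-05-16).
Since C is not senior to A, the subordination leaves the order unchanged.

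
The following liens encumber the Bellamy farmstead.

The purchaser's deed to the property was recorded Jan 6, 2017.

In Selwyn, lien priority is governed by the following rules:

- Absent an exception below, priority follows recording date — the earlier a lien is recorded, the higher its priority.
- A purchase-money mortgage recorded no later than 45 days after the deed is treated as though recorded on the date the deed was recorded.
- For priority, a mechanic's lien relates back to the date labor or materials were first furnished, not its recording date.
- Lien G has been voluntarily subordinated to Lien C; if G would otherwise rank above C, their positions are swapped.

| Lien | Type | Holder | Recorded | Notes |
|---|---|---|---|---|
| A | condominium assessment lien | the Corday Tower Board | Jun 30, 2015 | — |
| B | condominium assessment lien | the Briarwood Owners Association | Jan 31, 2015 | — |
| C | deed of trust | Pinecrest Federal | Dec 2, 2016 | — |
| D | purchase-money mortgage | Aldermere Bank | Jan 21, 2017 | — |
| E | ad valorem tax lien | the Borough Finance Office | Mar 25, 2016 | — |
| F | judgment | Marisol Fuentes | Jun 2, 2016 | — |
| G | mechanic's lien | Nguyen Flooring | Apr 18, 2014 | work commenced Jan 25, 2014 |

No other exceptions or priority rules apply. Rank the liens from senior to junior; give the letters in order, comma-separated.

C, B, A, E, F, G, D

Adjusting effective dates: D's effective date is the deed date, Jan 6, 2017; G is treated as recorded Jan 25, 2014, the work-commencement date.
Ordering by effective date: G (Jan 25, 2014), B (Jan 31, 2015), A (Jun 30, 2015), E (Mar 25, 2016), F (Jun 2, 2016), C (Dec 2, 2016), D (Jan 6, 2017).
The subordination applies — G was senior to C — so G and C swap.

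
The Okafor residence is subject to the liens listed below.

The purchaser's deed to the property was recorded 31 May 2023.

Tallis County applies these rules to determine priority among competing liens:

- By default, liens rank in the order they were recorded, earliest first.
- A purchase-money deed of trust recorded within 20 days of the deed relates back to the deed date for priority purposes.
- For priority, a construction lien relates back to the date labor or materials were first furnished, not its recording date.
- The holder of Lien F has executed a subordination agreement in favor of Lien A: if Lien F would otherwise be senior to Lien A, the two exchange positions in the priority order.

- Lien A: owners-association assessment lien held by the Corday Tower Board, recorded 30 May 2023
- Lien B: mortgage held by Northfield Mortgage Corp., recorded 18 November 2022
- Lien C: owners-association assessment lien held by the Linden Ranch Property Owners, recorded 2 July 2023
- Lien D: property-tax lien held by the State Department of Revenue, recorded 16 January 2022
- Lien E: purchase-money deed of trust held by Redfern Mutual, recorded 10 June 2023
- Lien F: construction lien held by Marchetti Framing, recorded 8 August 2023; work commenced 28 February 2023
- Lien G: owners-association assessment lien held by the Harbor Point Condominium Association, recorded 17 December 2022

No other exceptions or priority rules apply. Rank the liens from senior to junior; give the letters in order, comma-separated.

Adjusting effective dates: E relates back to the deed date 31 May 2023; F relates back to 28 February 2023 (work commenced).
Ordering by effective date: D (16 January 2022), B (18 November 2022), G (17 December 2022), F (28 February 2023), A (30 May 2023), E (31 May 2023), C (2 July 2023).
Because F would otherwise rank above A, the subordination swaps them.

D, B, G, A, F, E, C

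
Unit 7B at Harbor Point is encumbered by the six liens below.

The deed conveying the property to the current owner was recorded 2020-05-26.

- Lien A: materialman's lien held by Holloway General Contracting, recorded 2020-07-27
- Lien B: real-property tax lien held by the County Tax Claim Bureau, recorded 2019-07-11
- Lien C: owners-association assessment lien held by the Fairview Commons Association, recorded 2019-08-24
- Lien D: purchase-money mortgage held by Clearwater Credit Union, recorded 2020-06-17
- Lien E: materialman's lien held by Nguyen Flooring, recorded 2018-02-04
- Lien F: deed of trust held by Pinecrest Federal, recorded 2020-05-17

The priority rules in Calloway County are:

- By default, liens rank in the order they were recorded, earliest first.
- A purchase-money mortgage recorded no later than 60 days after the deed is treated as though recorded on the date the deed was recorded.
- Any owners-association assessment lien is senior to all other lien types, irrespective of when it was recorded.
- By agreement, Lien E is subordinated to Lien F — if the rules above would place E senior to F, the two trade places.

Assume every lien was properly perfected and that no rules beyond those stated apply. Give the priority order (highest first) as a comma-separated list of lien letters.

First, effective dates: D was recorded within the 60-day window, so its effective date is the deed date 2020-05-26.
C is an owners-association assessment lien and takes priority over every other lien.
Remaining liens by effective date: E (2018-02-04), B (2019-07-11), F (2020-05-17), D (2020-05-26), A (2020-07-27).
E is senior to F before the subordination, so the two trade places.

C, F, B, E, D, A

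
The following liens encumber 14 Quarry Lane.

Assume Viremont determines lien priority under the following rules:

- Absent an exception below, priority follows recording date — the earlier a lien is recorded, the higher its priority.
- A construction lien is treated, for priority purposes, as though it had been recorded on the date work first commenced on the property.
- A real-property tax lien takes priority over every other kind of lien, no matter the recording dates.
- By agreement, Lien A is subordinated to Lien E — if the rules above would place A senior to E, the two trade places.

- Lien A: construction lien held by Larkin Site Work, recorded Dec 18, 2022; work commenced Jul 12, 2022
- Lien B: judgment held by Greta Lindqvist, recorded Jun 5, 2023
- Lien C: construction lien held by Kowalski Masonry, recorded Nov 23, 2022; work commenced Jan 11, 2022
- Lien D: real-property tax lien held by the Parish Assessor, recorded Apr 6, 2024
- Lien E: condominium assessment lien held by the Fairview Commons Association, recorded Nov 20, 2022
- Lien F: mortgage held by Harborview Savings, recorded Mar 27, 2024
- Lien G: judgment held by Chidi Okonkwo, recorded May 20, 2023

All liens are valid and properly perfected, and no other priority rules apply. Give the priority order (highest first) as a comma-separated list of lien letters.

D, C, E, A, G, B, F

Effective dates: A's effective date is Jul 12, 2022, when work began; C's effective date is Jan 11, 2022, when work began.
D is a real-property tax lien and takes priority over every other lien.
Remaining liens by effective date: C (Jan 11, 2022), A (Jul 12, 2022), E (Nov 20, 2022), G (May 20, 2023), B (Jun 5, 2023), F (Mar 27, 2024).
The subordination applies — A was senior to E — so A and E swap.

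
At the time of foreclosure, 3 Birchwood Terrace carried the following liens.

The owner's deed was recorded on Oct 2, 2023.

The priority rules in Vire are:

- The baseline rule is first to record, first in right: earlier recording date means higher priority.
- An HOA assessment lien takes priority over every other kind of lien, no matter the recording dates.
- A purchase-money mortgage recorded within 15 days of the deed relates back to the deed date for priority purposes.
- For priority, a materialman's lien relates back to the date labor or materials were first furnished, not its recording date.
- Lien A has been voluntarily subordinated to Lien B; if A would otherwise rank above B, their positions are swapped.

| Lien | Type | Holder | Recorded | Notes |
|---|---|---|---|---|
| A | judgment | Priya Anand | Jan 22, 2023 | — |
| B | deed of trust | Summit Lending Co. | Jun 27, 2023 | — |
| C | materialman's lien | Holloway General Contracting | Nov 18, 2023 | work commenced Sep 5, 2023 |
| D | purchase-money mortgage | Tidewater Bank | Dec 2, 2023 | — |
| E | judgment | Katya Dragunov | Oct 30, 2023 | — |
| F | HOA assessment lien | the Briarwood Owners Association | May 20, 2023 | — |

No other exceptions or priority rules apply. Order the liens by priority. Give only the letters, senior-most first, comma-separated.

First, effective dates: C relates back to Sep 5, 2023 (work commenced); D was recorded 61 days after the deed — beyond 15 days — so no relation-back applies.
As an HOA assessment lien, F is senior to every other lien.
Remaining liens by effective date: A (Jan 22, 2023), B (Jun 27, 2023), C (Sep 5, 2023), E (Oct 30, 2023), D (Dec 2, 2023).
Because A would otherwise rank above B, the subordination swaps them.

F, B, A, C, E, D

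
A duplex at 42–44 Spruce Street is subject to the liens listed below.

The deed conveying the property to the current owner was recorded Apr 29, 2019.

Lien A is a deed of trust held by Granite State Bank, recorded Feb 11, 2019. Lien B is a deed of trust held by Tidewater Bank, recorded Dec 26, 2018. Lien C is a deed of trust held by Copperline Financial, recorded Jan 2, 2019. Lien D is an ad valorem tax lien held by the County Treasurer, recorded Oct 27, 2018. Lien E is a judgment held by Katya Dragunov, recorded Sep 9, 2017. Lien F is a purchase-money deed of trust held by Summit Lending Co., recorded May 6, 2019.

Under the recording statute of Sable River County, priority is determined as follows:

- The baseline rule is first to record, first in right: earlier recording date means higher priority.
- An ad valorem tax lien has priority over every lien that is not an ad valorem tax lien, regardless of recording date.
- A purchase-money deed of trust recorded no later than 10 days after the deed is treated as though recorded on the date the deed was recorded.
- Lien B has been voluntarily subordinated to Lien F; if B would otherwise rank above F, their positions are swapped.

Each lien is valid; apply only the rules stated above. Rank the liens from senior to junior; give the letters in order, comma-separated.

First, effective dates: F's effective date is the deed date, Apr 29, 2019.
D is an ad valorem tax lien and takes priority over every other lien.
Ordering the rest by effective date: E (Sep 9, 2017), B (Dec 26, 2018), C (Jan 2, 2019), A (Feb 11, 2019), F (Apr 29, 2019).
B is senior to F before the subordination, so the two trade places.

D, E, F, C, A, B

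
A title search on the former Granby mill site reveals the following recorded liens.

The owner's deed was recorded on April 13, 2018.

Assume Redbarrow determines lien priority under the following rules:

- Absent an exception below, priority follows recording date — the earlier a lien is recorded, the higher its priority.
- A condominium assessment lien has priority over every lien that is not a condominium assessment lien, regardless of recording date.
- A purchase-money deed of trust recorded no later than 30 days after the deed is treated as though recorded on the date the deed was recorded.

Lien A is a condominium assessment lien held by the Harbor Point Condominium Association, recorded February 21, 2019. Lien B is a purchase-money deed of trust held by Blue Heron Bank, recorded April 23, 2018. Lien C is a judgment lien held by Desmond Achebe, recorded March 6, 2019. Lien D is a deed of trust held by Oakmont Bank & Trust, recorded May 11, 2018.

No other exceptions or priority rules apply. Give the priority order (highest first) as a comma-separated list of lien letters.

A, B, D, C

Adjusting effective dates: B's effective date is the deed date, April 13, 2018.
A, as a condominium assessment lien, has superpriority and ranks first.
Remaining liens by effective date: B (April 13, 2018), D (May 11, 2018), C (March 6, 2019).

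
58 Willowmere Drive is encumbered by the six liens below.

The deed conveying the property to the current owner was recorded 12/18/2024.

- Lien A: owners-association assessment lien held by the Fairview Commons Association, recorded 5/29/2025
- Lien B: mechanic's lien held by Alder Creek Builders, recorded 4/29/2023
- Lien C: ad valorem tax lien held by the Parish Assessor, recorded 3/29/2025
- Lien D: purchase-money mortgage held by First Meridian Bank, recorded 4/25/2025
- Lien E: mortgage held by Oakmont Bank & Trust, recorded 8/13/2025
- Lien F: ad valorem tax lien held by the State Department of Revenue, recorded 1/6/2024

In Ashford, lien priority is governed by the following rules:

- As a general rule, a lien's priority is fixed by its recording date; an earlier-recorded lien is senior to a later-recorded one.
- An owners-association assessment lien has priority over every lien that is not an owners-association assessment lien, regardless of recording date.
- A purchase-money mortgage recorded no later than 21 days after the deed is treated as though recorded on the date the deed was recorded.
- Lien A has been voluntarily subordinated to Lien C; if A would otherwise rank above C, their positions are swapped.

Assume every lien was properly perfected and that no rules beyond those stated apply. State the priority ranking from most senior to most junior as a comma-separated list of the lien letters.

C, B, F, A, D, E

Adjusting effective dates: D was recorded 128 days after the deed — beyond 21 days — so no relation-back applies.
A is an owners-association assessment lien and takes priority over every other lien.
The other liens, earliest effective date first: B (4/29/2023), F (1/6/2024), C (3/29/2025), D (4/25/2025), E (8/13/2025).
Because A would otherwise rank above C, the subordination swaps them.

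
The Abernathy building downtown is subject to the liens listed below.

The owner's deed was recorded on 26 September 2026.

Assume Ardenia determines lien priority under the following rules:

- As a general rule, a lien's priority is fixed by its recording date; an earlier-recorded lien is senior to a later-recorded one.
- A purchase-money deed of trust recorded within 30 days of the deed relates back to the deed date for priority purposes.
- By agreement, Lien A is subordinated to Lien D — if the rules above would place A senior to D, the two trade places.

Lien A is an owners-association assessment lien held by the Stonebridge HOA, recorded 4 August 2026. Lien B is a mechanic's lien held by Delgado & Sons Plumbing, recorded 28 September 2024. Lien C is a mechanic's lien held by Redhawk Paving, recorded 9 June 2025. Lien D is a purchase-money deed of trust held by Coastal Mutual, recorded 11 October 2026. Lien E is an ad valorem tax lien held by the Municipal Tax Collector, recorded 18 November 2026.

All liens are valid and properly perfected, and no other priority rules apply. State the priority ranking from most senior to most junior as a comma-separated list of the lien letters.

B, C, D, A, E

First, effective dates: D was recorded within the 30-day window, so its effective date is the deed date 26 September 2026.
By effective date: B (28 September 2024), C (9 June 2025), A (4 August 2026), D (26 September 2026), E (18 November 2026).
Because A would otherwise rank above D, the subordination swaps them.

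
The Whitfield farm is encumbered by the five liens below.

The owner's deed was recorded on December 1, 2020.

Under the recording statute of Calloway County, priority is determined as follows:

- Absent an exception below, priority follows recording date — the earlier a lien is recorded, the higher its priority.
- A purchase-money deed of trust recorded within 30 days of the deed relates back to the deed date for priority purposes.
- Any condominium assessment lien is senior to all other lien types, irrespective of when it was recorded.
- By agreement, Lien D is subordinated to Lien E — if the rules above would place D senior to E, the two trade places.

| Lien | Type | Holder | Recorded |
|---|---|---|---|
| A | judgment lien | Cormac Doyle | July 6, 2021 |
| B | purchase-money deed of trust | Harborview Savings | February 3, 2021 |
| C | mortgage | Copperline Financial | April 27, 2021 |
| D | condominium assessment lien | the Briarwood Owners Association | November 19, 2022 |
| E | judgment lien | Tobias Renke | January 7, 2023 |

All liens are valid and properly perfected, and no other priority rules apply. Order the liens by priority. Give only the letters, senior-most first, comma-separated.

First, effective dates: B missed the 30-day window (64 days after the deed), so its recording date stands.
D, as a condominium assessment lien, has superpriority and ranks first.
Among the remaining liens, by effective date: B (February 3, 2021), C (April 27, 2021), A (July 6, 2021), E (January 7, 2023).
D would otherwise be senior to E, so under the subordination agreement D and E exchange positions.

E, B, C, A, D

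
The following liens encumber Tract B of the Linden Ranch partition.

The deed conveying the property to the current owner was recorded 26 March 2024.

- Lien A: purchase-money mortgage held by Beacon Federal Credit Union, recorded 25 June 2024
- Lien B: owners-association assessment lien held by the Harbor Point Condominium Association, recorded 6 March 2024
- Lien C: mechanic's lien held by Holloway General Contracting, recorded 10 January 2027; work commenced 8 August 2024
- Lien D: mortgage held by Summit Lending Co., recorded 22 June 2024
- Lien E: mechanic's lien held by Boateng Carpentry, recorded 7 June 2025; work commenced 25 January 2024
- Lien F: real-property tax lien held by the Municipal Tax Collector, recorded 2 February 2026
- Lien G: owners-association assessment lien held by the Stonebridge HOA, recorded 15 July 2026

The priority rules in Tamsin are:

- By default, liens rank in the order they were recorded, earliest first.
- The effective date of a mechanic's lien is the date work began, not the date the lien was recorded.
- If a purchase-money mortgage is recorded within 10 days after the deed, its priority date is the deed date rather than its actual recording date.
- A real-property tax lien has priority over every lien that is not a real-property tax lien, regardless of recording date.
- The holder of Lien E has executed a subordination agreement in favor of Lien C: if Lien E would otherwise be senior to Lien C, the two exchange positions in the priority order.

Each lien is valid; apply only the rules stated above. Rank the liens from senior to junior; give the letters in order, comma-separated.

F, C, B, D, A, E, G

Effective dates after the stated exceptions: A was recorded 91 days after the deed, outside the 10-day window, so it keeps its recording date; C's effective date is 8 August 2024, when work began; E is treated as recorded 25 January 2024, the work-commencement date.
F is a real-property tax lien, so it outranks all other liens regardless of date.
The other liens, earliest effective date first: E (25 January 2024), B (6 March 2024), D (22 June 2024), A (25 June 2024), C (8 August 2024), G (15 July 2026).
The subordination applies — E was senior to C — so E and C swap.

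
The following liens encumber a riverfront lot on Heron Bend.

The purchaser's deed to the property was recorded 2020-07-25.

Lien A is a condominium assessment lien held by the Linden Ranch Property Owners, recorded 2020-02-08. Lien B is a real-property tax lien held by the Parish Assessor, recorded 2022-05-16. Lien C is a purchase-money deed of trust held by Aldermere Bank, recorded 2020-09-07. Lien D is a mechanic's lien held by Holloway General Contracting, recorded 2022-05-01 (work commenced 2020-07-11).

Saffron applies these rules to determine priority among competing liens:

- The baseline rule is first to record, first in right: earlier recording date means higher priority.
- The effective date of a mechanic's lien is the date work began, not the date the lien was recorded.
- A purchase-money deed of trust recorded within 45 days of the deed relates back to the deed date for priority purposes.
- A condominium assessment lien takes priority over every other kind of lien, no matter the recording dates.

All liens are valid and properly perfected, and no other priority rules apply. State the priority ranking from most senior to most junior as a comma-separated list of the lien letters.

Adjusting effective dates: C was recorded within the 45-day window, so its effective date is the deed date 2020-07-25; D is treated as recorded 2020-07-11, the work-commencement date.
As a condominium assessment lien, A is senior to every other lien.
Ordering the rest by effective date: D (2020-07-11), C (2020-07-25), B (2022-05-16).

A, D, C, B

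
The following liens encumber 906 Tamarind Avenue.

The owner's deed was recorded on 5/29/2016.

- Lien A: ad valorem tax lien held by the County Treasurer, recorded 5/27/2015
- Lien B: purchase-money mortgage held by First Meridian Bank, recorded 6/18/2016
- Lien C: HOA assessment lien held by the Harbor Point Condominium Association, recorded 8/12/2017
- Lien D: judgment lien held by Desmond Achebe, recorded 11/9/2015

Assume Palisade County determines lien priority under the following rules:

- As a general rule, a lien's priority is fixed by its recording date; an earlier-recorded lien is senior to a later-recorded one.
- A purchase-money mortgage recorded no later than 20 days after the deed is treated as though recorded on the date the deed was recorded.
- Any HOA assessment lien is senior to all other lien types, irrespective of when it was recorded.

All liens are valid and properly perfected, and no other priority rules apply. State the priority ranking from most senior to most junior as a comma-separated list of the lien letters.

First, effective dates: B was recorded within the 20-day window, so its effective date is the deed date 5/29/2016.
C is an HOA assessment lien, so it outranks all other liens regardless of date.
Ordering the rest by effective date: A (5/27/2015), D (11/9/2015), B (5/29/2016).

C, A, D, B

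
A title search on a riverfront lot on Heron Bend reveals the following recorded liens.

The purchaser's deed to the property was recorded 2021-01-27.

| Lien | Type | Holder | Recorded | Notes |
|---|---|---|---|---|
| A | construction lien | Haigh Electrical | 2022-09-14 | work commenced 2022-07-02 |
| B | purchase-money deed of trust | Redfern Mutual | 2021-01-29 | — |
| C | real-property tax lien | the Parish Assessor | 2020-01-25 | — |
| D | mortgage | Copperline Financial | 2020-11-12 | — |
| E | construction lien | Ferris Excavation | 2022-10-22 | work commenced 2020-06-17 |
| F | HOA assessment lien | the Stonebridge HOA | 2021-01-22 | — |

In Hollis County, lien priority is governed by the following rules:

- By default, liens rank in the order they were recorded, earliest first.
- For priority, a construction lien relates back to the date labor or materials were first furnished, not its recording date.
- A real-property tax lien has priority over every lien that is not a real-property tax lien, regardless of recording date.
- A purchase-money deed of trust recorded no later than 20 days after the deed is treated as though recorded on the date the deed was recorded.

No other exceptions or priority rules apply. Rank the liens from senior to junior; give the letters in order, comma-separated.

C, E, D, F, B, A

Adjusting effective dates: A relates back to 2022-07-02 (work commenced); B relates back to the deed date 2021-01-27; E is treated as recorded 2020-06-17, the work-commencement date.
C, as a real-property tax lien, has superpriority and ranks first.
Among the remaining liens, by effective date: E (2020-06-17), D (2020-11-12), F (2021-01-22), B (2021-01-27), A (2022-07-02).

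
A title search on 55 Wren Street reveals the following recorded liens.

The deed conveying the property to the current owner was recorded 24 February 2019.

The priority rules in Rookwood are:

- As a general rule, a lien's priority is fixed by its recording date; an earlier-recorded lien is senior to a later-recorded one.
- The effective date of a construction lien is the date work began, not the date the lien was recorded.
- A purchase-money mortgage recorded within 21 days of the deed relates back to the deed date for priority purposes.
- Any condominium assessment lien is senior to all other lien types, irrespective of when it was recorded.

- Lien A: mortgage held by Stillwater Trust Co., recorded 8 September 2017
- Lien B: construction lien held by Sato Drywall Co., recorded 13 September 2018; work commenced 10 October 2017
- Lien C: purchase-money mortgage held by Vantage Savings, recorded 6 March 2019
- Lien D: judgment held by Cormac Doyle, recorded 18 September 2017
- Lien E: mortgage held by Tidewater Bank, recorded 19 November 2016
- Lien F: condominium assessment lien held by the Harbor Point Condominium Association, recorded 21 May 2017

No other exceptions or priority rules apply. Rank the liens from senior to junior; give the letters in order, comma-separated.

F, E, A, D, B, C

First, effective dates: B's effective date is 10 October 2017, when work began; C was recorded within the 21-day window, so its effective date is the deed date 24 February 2019.
As a condominium assessment lien, F is senior to every other lien.
Among the remaining liens, by effective date: E (19 November 2016), A (8 September 2017), D (18 September 2017), B (10 October 2017), C (24 February 2019).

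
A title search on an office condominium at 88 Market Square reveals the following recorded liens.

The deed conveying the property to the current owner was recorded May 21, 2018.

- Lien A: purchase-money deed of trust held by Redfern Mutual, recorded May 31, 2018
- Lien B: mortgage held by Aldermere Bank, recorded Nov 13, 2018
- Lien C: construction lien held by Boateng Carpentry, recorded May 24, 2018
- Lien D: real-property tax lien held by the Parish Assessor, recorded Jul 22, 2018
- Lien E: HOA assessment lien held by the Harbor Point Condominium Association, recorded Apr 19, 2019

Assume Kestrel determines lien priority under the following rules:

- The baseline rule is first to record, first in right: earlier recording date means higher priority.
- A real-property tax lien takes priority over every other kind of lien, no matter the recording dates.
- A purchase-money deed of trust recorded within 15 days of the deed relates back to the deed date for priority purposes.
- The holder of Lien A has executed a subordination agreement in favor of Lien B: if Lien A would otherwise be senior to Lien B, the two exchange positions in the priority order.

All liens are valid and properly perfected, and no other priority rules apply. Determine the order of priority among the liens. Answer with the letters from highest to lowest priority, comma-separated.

D, B, C, A, E

Effective dates: A's effective date is the deed date, May 21, 2018.
As a real-property tax lien, D is senior to every other lien.
Remaining liens by effective date: A (May 21, 2018), C (May 24, 2018), B (Nov 13, 2018), E (Apr 19, 2019).
A is senior to B before the subordination, so the two trade places.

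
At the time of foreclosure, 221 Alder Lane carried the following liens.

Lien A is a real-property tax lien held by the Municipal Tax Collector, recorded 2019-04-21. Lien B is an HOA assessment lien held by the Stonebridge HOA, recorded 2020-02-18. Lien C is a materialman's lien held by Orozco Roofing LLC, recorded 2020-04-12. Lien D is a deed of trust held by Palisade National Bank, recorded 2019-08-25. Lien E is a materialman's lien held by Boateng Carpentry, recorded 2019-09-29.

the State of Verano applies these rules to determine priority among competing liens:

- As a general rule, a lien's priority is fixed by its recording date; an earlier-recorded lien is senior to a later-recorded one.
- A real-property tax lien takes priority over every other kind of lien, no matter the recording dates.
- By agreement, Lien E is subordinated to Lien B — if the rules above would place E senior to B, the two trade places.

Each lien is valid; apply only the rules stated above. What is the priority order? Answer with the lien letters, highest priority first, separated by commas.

A, D, B, E, C

A, as a real-property tax lien, has superpriority and ranks first.
The other liens, earliest effective date first: D (2019-08-25), E (2019-09-29), B (2020-02-18), C (2020-04-12).
The subordination applies — E was senior to B — so E and B swap.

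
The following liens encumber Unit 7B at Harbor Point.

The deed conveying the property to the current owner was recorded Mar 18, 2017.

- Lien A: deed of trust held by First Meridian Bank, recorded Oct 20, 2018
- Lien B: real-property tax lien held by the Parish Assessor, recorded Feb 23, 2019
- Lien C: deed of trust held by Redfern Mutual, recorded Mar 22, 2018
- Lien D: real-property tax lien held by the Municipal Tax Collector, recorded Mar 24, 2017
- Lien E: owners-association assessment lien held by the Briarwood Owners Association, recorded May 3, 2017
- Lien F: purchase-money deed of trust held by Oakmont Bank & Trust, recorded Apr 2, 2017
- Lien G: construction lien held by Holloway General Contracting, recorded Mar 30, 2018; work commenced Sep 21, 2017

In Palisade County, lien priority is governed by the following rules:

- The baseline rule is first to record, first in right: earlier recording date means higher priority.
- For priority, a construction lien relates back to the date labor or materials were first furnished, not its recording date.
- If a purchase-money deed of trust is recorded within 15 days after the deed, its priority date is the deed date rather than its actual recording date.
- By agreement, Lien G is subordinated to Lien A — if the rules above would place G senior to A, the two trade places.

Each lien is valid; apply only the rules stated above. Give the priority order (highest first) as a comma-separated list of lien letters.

F, D, E, A, C, G, B

Effective dates after the stated exceptions: F relates back to the deed date Mar 18, 2017; G relates back to Sep 21, 2017 (work commenced).
By effective date, earliest first: F (Mar 18, 2017), D (Mar 24, 2017), E (May 3, 2017), G (Sep 21, 2017), C (Mar 22, 2018), A (Oct 20, 2018), B (Feb 23, 2019).
The subordination applies — G was senior to A — so G and A swap.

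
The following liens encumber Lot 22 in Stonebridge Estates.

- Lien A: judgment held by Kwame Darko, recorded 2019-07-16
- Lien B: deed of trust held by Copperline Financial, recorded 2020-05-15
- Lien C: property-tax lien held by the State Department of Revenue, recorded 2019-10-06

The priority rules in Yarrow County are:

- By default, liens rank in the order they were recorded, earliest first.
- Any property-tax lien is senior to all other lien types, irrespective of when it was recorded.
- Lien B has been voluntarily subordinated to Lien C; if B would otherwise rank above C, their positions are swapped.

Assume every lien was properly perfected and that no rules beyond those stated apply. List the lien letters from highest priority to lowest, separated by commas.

C, A, B

C is a property-tax lien, so it outranks all other liens regardless of date.
Ordering the rest by effective date: A (2019-07-16), B (2020-05-15).
B already ranks below C; the subordination has no effect.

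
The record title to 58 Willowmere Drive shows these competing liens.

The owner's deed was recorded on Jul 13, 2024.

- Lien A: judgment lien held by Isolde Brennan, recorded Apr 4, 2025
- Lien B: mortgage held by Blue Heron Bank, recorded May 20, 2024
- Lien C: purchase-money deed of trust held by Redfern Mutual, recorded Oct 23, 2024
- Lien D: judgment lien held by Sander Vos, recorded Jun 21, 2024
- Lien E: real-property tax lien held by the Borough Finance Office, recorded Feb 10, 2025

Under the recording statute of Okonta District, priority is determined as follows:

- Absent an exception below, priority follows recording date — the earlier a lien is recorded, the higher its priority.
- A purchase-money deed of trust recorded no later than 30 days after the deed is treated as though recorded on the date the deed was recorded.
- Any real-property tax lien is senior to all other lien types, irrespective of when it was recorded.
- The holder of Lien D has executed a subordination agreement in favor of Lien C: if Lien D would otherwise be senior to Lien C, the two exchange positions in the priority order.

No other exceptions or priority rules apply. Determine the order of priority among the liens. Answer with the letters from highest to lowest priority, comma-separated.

Effective dates: C missed the 30-day window (102 days after the deed), so its recording date stands.
E is a real-property tax lien, so it outranks all other liens regardless of date.
Among the remaining liens, by effective date: B (May 20, 2024), D (Jun 21, 2024), C (Oct 23, 2024), A (Apr 4, 2025).
D is senior to C before the subordination, so the two trade places.

E, B, C, D, A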